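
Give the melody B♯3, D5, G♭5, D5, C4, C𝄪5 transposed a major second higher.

B#3 → C##4
D5 → E5
Gb5 → Ab5
D5 → E5
C4 → D4
C##5 → D##5

C##4 E5 Ab5 E5 D4 D##5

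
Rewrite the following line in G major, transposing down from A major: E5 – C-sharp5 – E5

D5 B4 D5

A major to G major down is a major second, so every note moves down by that interval.
E5 gives D5
C#5 gives B4
E5 gives D5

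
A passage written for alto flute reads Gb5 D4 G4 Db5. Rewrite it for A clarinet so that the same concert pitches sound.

First find concert pitch: the alto flute sounds a perfect fourth below written, so Gb5 D4 G4 Db5 sounds Db5 A3 D4 Ab4.
Then write for A clarinet: it sounds a minor third below written, so the part must be a minor third above concert.
Db5 → Fb5
A3 → C4
D4 → F4
Ab4 → Cb5

Fb5 C4 F4 Cb5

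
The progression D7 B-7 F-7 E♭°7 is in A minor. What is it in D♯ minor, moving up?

G#7 E#-7 B-7 A°7

A minor up to D♯ minor is an augmented fourth; each chord root moves by that interval while the quality stays the same.
D7: root D up an augmented fourth → G#, giving G#7.
B-7: root B up an augmented fourth → E#, giving E#-7.
F-7: root F up an augmented fourth → B, giving B-7.
E♭°7: root E♭ up an augmented fourth → A, giving A°7.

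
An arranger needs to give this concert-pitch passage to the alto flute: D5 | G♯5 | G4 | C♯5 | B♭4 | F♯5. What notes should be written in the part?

G5 C#6 C5 F#5 Eb5 B5

The alto flute sounds a perfect fourth below written, so the written part must be a perfect fourth above concert — transpose each note up.
D5 → G5
G#5 → C#6
G4 → C5
C#5 → F#5
Bb4 → Eb5
F#5 → B5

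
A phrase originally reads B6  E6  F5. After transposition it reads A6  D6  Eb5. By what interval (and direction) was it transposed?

Take the first pair: B6 → A6. B to A spans 2 letter names, so the interval is some kind of second.
A6 to B6 is 2 semitones, which makes it a major second; the second version is lower, so the direction is down.
Checking another pair — F5 → Eb5 — gives the same interval.

down a major second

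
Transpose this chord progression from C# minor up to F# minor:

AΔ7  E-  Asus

C# minor up to F# minor is a perfect fourth; each chord root moves by that interval while the quality stays the same.
AΔ7: root A up a perfect fourth → D, giving DΔ7.
E-: root E up a perfect fourth → A, giving A-.
Asus: root A up a perfect fourth → D, giving Dsus.

DΔ7 A- Dsus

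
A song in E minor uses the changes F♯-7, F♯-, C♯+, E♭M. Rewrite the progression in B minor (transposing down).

C#-7 C#- G#+ BbM

E minor down to B minor is a perfect fourth; each chord root moves by that interval while the quality stays the same.
F♯-7: root F♯ down a perfect fourth → C#, giving C#-7.
F♯-: root F♯ down a perfect fourth → C#, giving C#-.
C♯+: root C♯ down a perfect fourth → G#, giving G#+.
E♭M: root E♭ down a perfect fourth → Bb, giving BbM.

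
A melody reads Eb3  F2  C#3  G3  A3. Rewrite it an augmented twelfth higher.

B4 C#4 G##4 D#5 E#5

An augmented twelfth up from Eb3 gives B4.
An augmented twelfth up from F2 gives C#4.
C#3 up an augmented twelfth is G##4.
An augmented twelfth up from G3 gives D#5.
An augmented twelfth up from A3 gives E#5.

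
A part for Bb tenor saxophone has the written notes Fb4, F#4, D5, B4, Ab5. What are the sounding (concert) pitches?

The Bb tenor saxophone sounds a major ninth below written, so transpose each written note down a major ninth.
Fb4 -> Ebb3
F#4 -> E3
D5 -> C4
B4 -> A3
Ab5 -> Gb4

Ebb3 E3 C4 A3 Gb4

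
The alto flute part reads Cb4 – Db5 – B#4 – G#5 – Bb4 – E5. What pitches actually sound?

Written C4 on the alto flute sounds as G3, a perfect fourth lower; apply that shift to every note.
Cb4 gives Gb3
Db5 gives Ab4
B#4 gives F##4
G#5 gives D#5
Bb4 gives F4
E5 gives B4

Gb3 Ab4 F##4 D#5 F4 B4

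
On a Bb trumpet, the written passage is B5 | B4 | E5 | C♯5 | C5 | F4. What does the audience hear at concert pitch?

A5 A4 D5 B4 Bb4 Eb4

Written C4 on the Bb trumpet sounds as Bb3, a major second lower; apply that shift to every note.
B5 → A5
B4 → A4
E5 → D5
C#5 → B4
C5 → Bb4
F4 → Eb4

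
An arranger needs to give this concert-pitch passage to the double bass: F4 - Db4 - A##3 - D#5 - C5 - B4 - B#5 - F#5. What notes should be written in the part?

Written C4 sounds as C3 on the double bass, so concert pitches are written a perfect octave up.
F4 → F5
Db4 → Db5
A##3 → A##4
D#5 → D#6
C5 → C6
B4 → B5
B#5 → B#6
F#5 → F#6

F5 Db5 A##4 D#6 C6 B5 B#6 F#6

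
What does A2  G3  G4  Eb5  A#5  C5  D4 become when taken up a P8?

A3 G4 G5 Eb6 A#6 C6 D5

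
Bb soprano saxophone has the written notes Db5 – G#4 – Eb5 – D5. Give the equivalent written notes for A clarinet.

Ebb5 A4 Fb5 Eb5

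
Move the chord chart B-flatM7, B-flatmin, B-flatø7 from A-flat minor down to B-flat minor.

A-flat minor down to B-flat minor is a minor seventh; each chord root moves by that interval while the quality stays the same.
B-flatM7: root B-flat down a minor seventh → C, giving CM7.
B-flatmin: root B-flat down a minor seventh → C, giving Cmin.
B-flatø7: root B-flat down a minor seventh → C, giving Cø7.

CM7 Cmin Cø7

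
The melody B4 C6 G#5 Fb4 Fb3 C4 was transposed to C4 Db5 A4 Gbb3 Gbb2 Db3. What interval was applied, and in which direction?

down a major seventh

From B4 to C4 is 7 letter names — a seventh of some quality.
C4 to B4 is 11 semitones, which makes it a major seventh; the second version is lower, so the direction is down.
Checking another pair — C4 → Db3 — gives the same interval.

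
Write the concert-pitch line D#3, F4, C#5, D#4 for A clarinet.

F#3 Ab4 E5 F#4

The A clarinet sounds a minor third below written, so the written part must be a minor third above concert — transpose each note up.
D#3 -> F#3
F4 -> Ab4
C#5 -> E5
D#4 -> F#4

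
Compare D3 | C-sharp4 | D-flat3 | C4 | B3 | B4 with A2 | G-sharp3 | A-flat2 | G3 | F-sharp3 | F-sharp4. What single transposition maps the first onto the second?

down a perfect fourth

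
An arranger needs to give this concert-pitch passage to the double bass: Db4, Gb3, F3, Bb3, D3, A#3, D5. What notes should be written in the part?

Db5 Gb4 F4 Bb4 D4 A#4 D6

Written C4 sounds as C3 on the double bass, so concert pitches are written a perfect octave up.
Db4 to Db5
Gb3 to Gb4
F3 to F4
Bb3 to Bb4
D3 to D4
A#3 to A#4
D5 to D6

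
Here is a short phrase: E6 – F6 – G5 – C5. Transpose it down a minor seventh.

E6 → F#5
F6 → G5
G5 → A4
C5 → D4

F#5 G5 A4 D4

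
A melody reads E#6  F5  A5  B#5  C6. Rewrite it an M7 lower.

E#6 -> F#5
F5 -> Gb4
A5 -> Bb4
B#5 -> C#5
C6 -> Db5

F#5 Gb4 Bb4 C#5 Db5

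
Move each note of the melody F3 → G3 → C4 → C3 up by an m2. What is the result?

Gb3 Ab3 Db4 Db3

F3: a second up reaches G, and 1 semitone makes it Gb3.
A minor second up from G3 gives Ab3.
A minor second up from C4 gives Db4.
C3 up a minor second is Db3.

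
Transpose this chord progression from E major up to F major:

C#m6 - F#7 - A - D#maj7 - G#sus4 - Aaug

E major up to F major is a minor second; each chord root moves by that interval while the quality stays the same.
C#m6: root C# up a minor second → D, giving Dm6.
F#7: root F# up a minor second → G, giving G7.
A: root A up a minor second → Bb, giving Bb.
D#maj7: root D# up a minor second → E, giving Emaj7.
G#sus4: root G# up a minor second → A, giving Asus4.
Aaug: root A up a minor second → Bb, giving Bbaug.

Dm6 G7 Bb Emaj7 Asus4 Bbaug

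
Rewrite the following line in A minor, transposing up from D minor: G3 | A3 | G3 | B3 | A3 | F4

D4 E4 D4 F#4 E4 C5

D minor to A minor up is a perfect fifth, so every note moves up by that interval.
G3 becomes D4
A3 becomes E4
G3 becomes D4
B3 becomes F#4
A3 becomes E4
F4 becomes C5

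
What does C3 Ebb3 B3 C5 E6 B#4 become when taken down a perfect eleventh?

G1 Bbb1 F#2 G3 B4 F##3

C3 -> G1
Ebb3 -> Bbb1
B3 -> F#2
C5 -> G3
E6 -> B4
B#4 -> F##3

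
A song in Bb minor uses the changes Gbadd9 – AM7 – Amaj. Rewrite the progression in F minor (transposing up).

Bb minor up to F minor is a perfect fifth; each chord root moves by that interval while the quality stays the same.
Gbadd9: root Gb up a perfect fifth → Db, giving Dbadd9.
AM7: root A up a perfect fifth → E, giving EM7.
Amaj: root A up a perfect fifth → E, giving Emaj.

Dbadd9 EM7 Emaj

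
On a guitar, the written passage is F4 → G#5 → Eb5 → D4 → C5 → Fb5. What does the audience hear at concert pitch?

F3 G#4 Eb4 D3 C4 Fb4

Written C4 on the guitar sounds as C3, a perfect octave lower; apply that shift to every note.
F4 becomes F3
G#5 becomes G#4
Eb5 becomes Eb4
D4 becomes D3
C5 becomes C4
Fb5 becomes Fb4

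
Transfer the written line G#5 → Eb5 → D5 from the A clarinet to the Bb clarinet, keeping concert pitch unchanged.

F##5 D5 C#5

First find concert pitch: the A clarinet sounds a minor third below written, so G#5 Eb5 D5 sounds E#5 C5 B4.
Then write for Bb clarinet: it sounds a major second below written, so the part must be a major second above concert.
E#5 → F##5
C5 → D5
B4 → C#5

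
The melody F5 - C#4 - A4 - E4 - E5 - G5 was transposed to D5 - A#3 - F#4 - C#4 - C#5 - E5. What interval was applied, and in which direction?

Take the first pair: F5 → D5. F to D spans 3 letter names, so the interval is some kind of third.
D5 to F5 is 3 semitones, which makes it a minor third; the second version is lower, so the direction is down.
Checking another pair — G5 → E5 — gives the same interval.

down a minor third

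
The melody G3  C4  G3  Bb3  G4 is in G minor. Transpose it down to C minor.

C3 F3 C3 Eb3 C4

G minor to C minor down is a perfect fifth, so every note moves down by that interval.
G3 -> C3
C4 -> F3
G3 -> C3
Bb3 -> Eb3
G4 -> C4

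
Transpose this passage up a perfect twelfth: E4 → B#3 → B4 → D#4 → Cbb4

E4: a twelfth up reaches B, and 19 semitones makes it B5.
B#3: a twelfth up reaches F, and 19 semitones makes it F##5.
B4: a twelfth up reaches F, and 19 semitones makes it F#6.
A perfect twelfth up from D#4 gives A#5.
A perfect twelfth up from Cbb4 gives Gbb5.

B5 F##5 F#6 A#5 Gbb5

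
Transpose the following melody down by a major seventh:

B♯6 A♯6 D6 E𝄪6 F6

C#6 B5 Eb5 F##5 Gb5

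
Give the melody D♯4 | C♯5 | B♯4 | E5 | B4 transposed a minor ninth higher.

D#4 -> E5
C#5 -> D6
B#4 -> C#6
E5 -> F6
B4 -> C6

E5 D6 C#6 F6 C6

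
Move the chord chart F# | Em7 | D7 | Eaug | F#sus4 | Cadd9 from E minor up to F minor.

G Fm7 Eb7 Faug Gsus4 Dbadd9

E minor up to F minor is a minor second; each chord root moves by that interval while the quality stays the same.
F#: root F# up a minor second → G, giving G.
Em7: root E up a minor second → F, giving Fm7.
D7: root D up a minor second → Eb, giving Eb7.
Eaug: root E up a minor second → F, giving Faug.
F#sus4: root F# up a minor second → G, giving Gsus4.
Cadd9: root C up a minor second → Db, giving Dbadd9.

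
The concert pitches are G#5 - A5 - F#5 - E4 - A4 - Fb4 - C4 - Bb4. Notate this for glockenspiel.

G#3 A3 F#3 E2 A2 Fb2 C2 Bb2

Written C4 sounds as C6 on the glockenspiel, so concert pitches are written a perfect fifteenth down.
G#5 -> G#3
A5 -> A3
F#5 -> F#3
E4 -> E2
A4 -> A2
Fb4 -> Fb2
C4 -> C2
Bb4 -> Bb2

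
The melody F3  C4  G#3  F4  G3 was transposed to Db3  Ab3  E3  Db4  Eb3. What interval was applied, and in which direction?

From F3 to Db3 is 3 letter names — a third of some quality.
Db3 to F3 is 4 semitones, which makes it a major third; the second version is lower, so the direction is down.
Checking another pair — G3 → Eb3 — gives the same interval.

down a major third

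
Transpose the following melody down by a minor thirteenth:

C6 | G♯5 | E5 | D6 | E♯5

C6: a thirteenth down reaches E, and 20 semitones makes it E4.
G#5 down a minor thirteenth is B#3.
E5: a thirteenth down reaches G, and 20 semitones makes it G#3.
A minor thirteenth down from D6 gives F#4.
E#5 down a minor thirteenth is G##3.

E4 B#3 G#3 F#4 G##3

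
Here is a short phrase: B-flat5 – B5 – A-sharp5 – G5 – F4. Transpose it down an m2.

A5 A#5 G##5 F#5 E4

Bb5 to A5
B5 to A#5
A#5 to G##5
G5 to F#5
F4 to E4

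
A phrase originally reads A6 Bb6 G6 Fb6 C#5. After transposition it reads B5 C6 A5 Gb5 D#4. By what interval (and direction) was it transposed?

down a minor seventh

From A6 to B5 is 7 letter names — a seventh of some quality.
B5 to A6 is 10 semitones, which makes it a minor seventh; the second version is lower, so the direction is down.
Checking another pair — C#5 → D#4 — gives the same interval.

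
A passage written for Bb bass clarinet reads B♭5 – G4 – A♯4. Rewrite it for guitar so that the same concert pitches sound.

First find concert pitch: the Bb bass clarinet sounds a major ninth below written, so B♭5 G4 A♯4 sounds Ab4 F3 G#3.
Then write for guitar: it sounds a perfect octave below written, so the part must be a perfect octave above concert.
Ab4 → Ab5
F3 → F4
G#3 → G#4

Ab5 F4 G#4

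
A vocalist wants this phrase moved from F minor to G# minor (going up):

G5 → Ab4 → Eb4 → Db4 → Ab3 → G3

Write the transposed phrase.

A#5 B4 F#4 E4 B3 A#3

F minor to G# minor up is an augmented second, so every note moves up by that interval.
G5 -> A#5
Ab4 -> B4
Eb4 -> F#4
Db4 -> E4
Ab3 -> B3
G3 -> A#3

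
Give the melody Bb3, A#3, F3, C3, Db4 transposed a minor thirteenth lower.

D2 C##2 A1 E1 F2

Bb3 down a minor thirteenth is D2.
A#3 down a minor thirteenth is C##2.
A minor thirteenth down from F3 gives A1.
C3 down a minor thirteenth is E1.
A minor thirteenth down from Db4 gives F2.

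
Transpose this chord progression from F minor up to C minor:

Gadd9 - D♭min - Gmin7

F minor up to C minor is a perfect fifth; each chord root moves by that interval while the quality stays the same.
Gadd9: root G up a perfect fifth → D, giving Dadd9.
D♭min: root D♭ up a perfect fifth → Ab, giving Abmin.
Gmin7: root G up a perfect fifth → D, giving Dmin7.

Dadd9 Abmin Dmin7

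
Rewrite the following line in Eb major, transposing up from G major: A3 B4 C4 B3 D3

From G up to Eb is a minor sixth; apply that to each pitch.
A3 becomes F4
B4 becomes G5
C4 becomes Ab4
B3 becomes G4
D3 becomes Bb3

F4 G5 Ab4 G4 Bb3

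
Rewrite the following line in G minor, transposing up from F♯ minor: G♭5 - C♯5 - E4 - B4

From F♯ up to G is a minor second; apply that to each pitch.
Gb5 to Abb5
C#5 to D5
E4 to F4
B4 to C5

Abb5 D5 F4 C5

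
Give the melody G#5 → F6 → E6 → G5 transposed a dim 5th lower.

G#5 down a diminished fifth is C##5.
F6: a fifth down reaches B, and 6 semitones makes it B5.
E6: a fifth down reaches A, and 6 semitones makes it A#5.
G5: a fifth down reaches C, and 6 semitones makes it C#5.

C##5 B5 A#5 C#5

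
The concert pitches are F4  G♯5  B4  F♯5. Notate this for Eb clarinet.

D4 E#5 G#4 D#5

Written C4 sounds as Eb4 on the Eb clarinet, so concert pitches are written a minor third down.
F4 becomes D4
G#5 becomes E#5
B4 becomes G#4
F#5 becomes D#5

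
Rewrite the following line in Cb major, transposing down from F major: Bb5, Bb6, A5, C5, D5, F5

Fb5 Fb6 Eb5 Gb4 Ab4 Cb5

F major to Cb major down is an augmented fourth, so every note moves down by that interval.
Bb5 becomes Fb5
Bb6 becomes Fb6
A5 becomes Eb5
C5 becomes Gb4
D5 becomes Ab4
F5 becomes Cb5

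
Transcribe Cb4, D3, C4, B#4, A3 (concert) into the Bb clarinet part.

The Bb clarinet sounds a major second below written, so the written part must be a major second above concert — transpose each note up.
Cb4 -> Db4
D3 -> E3
C4 -> D4
B#4 -> C##5
A3 -> B3

Db4 E3 D4 C##5 B3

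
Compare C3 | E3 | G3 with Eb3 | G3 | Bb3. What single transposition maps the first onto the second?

up a minor third

From C3 to Eb3 is 3 letter names — a third of some quality.
C3 to Eb3 is 3 semitones, which makes it a minor third; the second version is higher, so the direction is up.
Checking another pair — G3 → Bb3 — gives the same interval.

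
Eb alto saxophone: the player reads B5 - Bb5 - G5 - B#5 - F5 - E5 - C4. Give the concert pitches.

D5 Db5 Bb4 D#5 Ab4 G4 Eb3

The Eb alto saxophone sounds a major sixth below written, so transpose each written note down a major sixth.
B5 becomes D5
Bb5 becomes Db5
G5 becomes Bb4
B#5 becomes D#5
F5 becomes Ab4
E5 becomes G4
C4 becomes Eb3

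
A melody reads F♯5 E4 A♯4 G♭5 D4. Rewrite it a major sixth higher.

D#6 C#5 F##5 Eb6 B4

F#5 up a major sixth is D#6.
E4: a sixth up reaches C, and 9 semitones makes it C#5.
A#4 up a major sixth is F##5.
A major sixth up from Gb5 gives Eb6.
D4: a sixth up reaches B, and 9 semitones makes it B4.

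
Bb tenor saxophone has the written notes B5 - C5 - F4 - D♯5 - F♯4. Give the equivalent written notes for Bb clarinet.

First find concert pitch: the Bb tenor saxophone sounds a major ninth below written, so B5 C5 F4 D♯5 F♯4 sounds A4 Bb3 Eb3 C#4 E3.
Then write for Bb clarinet: it sounds a major second below written, so the part must be a major second above concert.
A4 → B4
Bb3 → C4
Eb3 → F3
C#4 → D#4
E3 → F#3

B4 C4 F3 D#4 F#3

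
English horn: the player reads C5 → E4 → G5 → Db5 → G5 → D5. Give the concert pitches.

The English horn sounds a perfect fifth below written, so transpose each written note down a perfect fifth.
C5 becomes F4
E4 becomes A3
G5 becomes C5
Db5 becomes Gb4
G5 becomes C5
D5 becomes G4

F4 A3 C5 Gb4 C5 G4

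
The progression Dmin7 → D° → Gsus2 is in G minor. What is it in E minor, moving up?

G minor up to E minor is a major sixth; each chord root moves by that interval while the quality stays the same.
Dmin7: root D up a major sixth → B, giving Bmin7.
D°: root D up a major sixth → B, giving B°.
Gsus2: root G up a major sixth → E, giving Esus2.

Bmin7 B° Esus2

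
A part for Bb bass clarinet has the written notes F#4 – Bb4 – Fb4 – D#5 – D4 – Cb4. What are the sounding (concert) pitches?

The Bb bass clarinet sounds a major ninth below written, so transpose each written note down a major ninth.
F#4 -> E3
Bb4 -> Ab3
Fb4 -> Ebb3
D#5 -> C#4
D4 -> C3
Cb4 -> Bbb2

E3 Ab3 Ebb3 C#4 C3 Bbb2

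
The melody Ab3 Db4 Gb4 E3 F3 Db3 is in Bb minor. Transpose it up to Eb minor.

Db4 Gb4 Cb5 A3 Bb3 Gb3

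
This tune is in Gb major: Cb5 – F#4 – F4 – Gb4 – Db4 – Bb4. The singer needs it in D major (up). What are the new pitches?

From Gb up to D is an augmented fifth; apply that to each pitch.
Cb5 → G5
F#4 → C##5
F4 → C#5
Gb4 → D5
Db4 → A4
Bb4 → F#5

G5 C##5 C#5 D5 A4 F#5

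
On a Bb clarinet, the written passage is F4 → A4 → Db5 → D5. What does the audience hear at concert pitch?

Eb4 G4 Cb5 C5

Written C4 on the Bb clarinet sounds as Bb3, a major second lower; apply that shift to every note.
F4 -> Eb4
A4 -> G4
Db5 -> Cb5
D5 -> C5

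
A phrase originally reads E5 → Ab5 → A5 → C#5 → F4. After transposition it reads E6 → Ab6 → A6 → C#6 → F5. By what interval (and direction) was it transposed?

up a perfect octave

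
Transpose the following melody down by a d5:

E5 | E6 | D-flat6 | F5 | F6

A diminished fifth down from E5 gives A#4.
A diminished fifth down from E6 gives A#5.
Db6: a fifth down reaches G, and 6 semitones makes it G5.
A diminished fifth down from F5 gives B4.
F6: a fifth down reaches B, and 6 semitones makes it B5.

A#4 A#5 G5 B4 B5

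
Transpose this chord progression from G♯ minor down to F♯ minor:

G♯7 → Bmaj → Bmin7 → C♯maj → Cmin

F#7 Amaj Amin7 Bmaj Bbmin

G♯ minor down to F♯ minor is a major second; each chord root moves by that interval while the quality stays the same.
G♯7: root G♯ down a major second → F#, giving F#7.
Bmaj: root B down a major second → A, giving Amaj.
Bmin7: root B down a major second → A, giving Amin7.
C♯maj: root C♯ down a major second → B, giving Bmaj.
Cmin: root C down a major second → Bb, giving Bbmin.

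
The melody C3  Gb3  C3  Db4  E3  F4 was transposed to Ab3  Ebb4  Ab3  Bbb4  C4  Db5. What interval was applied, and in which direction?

up a minor sixth

From C3 to Ab3 is 6 letter names — a sixth of some quality.
C3 to Ab3 is 8 semitones, which makes it a minor sixth; the second version is higher, so the direction is up.
Checking another pair — F4 → Db5 — gives the same interval.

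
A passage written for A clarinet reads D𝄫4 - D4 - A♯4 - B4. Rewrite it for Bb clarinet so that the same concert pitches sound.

First find concert pitch: the A clarinet sounds a minor third below written, so D𝄫4 D4 A♯4 B4 sounds Bbb3 B3 F##4 G#4.
Then write for Bb clarinet: it sounds a major second below written, so the part must be a major second above concert.
Bbb3 → Cb4
B3 → C#4
F##4 → G##4
G#4 → A#4

Cb4 C#4 G##4 A#4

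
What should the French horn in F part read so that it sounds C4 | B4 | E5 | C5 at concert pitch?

G4 F#5 B5 G5

Written C4 sounds as F3 on the French horn in F, so concert pitches are written a perfect fifth up.
C4 -> G4
B4 -> F#5
E5 -> B5
C5 -> G5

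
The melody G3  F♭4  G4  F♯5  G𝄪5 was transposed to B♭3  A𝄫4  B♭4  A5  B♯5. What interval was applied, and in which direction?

up a minor third

Take the first pair: G3 → Bb3. G to B spans 3 letter names, so the interval is some kind of third.
G3 to Bb3 is 3 semitones, which makes it a minor third; the second version is higher, so the direction is up.
Checking another pair — G##5 → B#5 — gives the same interval.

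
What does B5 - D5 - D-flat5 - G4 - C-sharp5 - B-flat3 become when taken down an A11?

B5 becomes F4
D5 becomes Ab3
Db5 becomes Abb3
G4 becomes Db3
C#5 becomes G3
Bb3 becomes Fb2

F4 Ab3 Abb3 Db3 G3 Fb2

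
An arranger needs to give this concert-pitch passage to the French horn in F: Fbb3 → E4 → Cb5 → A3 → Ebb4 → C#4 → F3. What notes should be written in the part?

Cbb4 B4 Gb5 E4 Bbb4 G#4 C4

Written C4 sounds as F3 on the French horn in F, so concert pitches are written a perfect fifth up.
Fbb3 -> Cbb4
E4 -> B4
Cb5 -> Gb5
A3 -> E4
Ebb4 -> Bbb4
C#4 -> G#4
F3 -> C4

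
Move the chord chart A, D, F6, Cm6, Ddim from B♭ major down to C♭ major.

Bb Eb Gb6 Dbm6 Ebdim

B♭ major down to C♭ major is a major seventh; each chord root moves by that interval while the quality stays the same.
A: root A down a major seventh → Bb, giving Bb.
D: root D down a major seventh → Eb, giving Eb.
F6: root F down a major seventh → Gb, giving Gb6.
Cm6: root C down a major seventh → Db, giving Dbm6.
Ddim: root D down a major seventh → Eb, giving Ebdim.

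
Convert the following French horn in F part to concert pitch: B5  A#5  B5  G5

The French horn in F sounds a perfect fifth below written, so transpose each written note down a perfect fifth.
B5 to E5
A#5 to D#5
B5 to E5
G5 to C5

E5 D#5 E5 C5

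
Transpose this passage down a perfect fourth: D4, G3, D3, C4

A3 D3 A2 G3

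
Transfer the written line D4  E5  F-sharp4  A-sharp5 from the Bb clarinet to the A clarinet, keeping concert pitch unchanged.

Eb4 F5 G4 B5

First find concert pitch: the Bb clarinet sounds a major second below written, so D4 E5 F-sharp4 A-sharp5 sounds C4 D5 E4 G#5.
Then write for A clarinet: it sounds a minor third below written, so the part must be a minor third above concert.
C4 → Eb4
D5 → F5
E4 → G4
G#5 → B5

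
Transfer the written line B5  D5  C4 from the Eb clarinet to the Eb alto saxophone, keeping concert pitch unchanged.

First find concert pitch: the Eb clarinet sounds a minor third above written, so B5 D5 C4 sounds D6 F5 Eb4.
Then write for Eb alto saxophone: it sounds a major sixth below written, so the part must be a major sixth above concert.
D6 → B6
F5 → D6
Eb4 → C5

B6 D6 C5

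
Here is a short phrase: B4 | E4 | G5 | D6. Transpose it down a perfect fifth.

E4 A3 C5 G5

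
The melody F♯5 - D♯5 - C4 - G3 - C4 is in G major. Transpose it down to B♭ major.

A4 F#4 Eb3 Bb2 Eb3

G major to B♭ major down is a major sixth, so every note moves down by that interval.
F#5 becomes A4
D#5 becomes F#4
C4 becomes Eb3
G3 becomes Bb2
C4 becomes Eb3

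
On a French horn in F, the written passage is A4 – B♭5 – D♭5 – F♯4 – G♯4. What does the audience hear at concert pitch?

D4 Eb5 Gb4 B3 C#4

Written C4 on the French horn in F sounds as F3, a perfect fifth lower; apply that shift to every note.
A4 -> D4
Bb5 -> Eb5
Db5 -> Gb4
F#4 -> B3
G#4 -> C#4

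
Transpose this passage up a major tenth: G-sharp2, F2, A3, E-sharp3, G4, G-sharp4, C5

B#3 A3 C#5 G##4 B5 B#5 E6

G#2: a tenth up reaches B, and 16 semitones makes it B#3.
A major tenth up from F2 gives A3.
A3: a tenth up reaches C, and 16 semitones makes it C#5.
E#3 up a major tenth is G##4.
G4 up a major tenth is B5.
A major tenth up from G#4 gives B#5.
A major tenth up from C5 gives E6.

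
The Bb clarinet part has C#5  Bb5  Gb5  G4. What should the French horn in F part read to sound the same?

First find concert pitch: the Bb clarinet sounds a major second below written, so C#5 Bb5 Gb5 G4 sounds B4 Ab5 Fb5 F4.
Then write for French horn in F: it sounds a perfect fifth below written, so the part must be a perfect fifth above concert.
B4 → F#5
Ab5 → Eb6
Fb5 → Cb6
F4 → C5

F#5 Eb6 Cb6 C5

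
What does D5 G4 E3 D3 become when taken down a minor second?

D5 → C#5
G4 → F#4
E3 → D#3
D3 → C#3

C#5 F#4 D#3 C#3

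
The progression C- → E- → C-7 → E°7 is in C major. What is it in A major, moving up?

C major up to A major is a major sixth; each chord root moves by that interval while the quality stays the same.
C-: root C up a major sixth → A, giving A-.
E-: root E up a major sixth → C#, giving C#-.
C-7: root C up a major sixth → A, giving A-7.
E°7: root E up a major sixth → C#, giving C#°7.

A- C#- A-7 C#°7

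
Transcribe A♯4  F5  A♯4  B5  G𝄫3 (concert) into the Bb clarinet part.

B#4 G5 B#4 C#6 Abb3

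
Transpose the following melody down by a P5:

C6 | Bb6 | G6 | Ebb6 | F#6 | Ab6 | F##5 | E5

F5 Eb6 C6 Abb5 B5 Db6 B#4 A4

C6 gives F5
Bb6 gives Eb6
G6 gives C6
Ebb6 gives Abb5
F#6 gives B5
Ab6 gives Db6
F##5 gives B#4
E5 gives A4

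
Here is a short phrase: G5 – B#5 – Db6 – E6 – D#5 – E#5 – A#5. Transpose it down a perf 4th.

D5 F##5 Ab5 B5 A#4 B#4 E#5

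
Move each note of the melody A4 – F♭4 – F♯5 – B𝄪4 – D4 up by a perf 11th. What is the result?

A perfect eleventh up from A4 gives D6.
Fb4 up a perfect eleventh is Bbb5.
A perfect eleventh up from F#5 gives B6.
A perfect eleventh up from B##4 gives E##6.
D4 up a perfect eleventh is G5.

D6 Bbb5 B6 E##6 G5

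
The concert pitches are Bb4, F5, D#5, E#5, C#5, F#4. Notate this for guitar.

The guitar sounds a perfect octave below written, so the written part must be a perfect octave above concert — transpose each note up.
Bb4 → Bb5
F5 → F6
D#5 → D#6
E#5 → E#6
C#5 → C#6
F#4 → F#5

Bb5 F6 D#6 E#6 C#6 F#5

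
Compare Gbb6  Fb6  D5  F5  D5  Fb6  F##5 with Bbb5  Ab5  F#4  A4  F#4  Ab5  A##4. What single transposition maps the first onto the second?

Take the first pair: Gbb6 → Bbb5. G to B spans 6 letter names, so the interval is some kind of sixth.
Bbb5 to Gbb6 is 8 semitones, which makes it a minor sixth; the second version is lower, so the direction is down.
Checking another pair — F##5 → A##4 — gives the same interval.

down a minor sixth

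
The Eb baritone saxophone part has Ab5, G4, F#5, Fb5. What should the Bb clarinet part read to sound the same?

First find concert pitch: the Eb baritone saxophone sounds a major thirteenth below written, so Ab5 G4 F#5 Fb5 sounds Cb4 Bb2 A3 Abb3.
Then write for Bb clarinet: it sounds a major second below written, so the part must be a major second above concert.
Cb4 → Db4
Bb2 → C3
A3 → B3
Abb3 → Bbb3

Db4 C3 B3 Bbb3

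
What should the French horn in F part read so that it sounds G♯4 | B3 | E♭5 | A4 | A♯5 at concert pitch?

D#5 F#4 Bb5 E5 E#6

Written C4 sounds as F3 on the French horn in F, so concert pitches are written a perfect fifth up.
G#4 gives D#5
B3 gives F#4
Eb5 gives Bb5
A4 gives E5
A#5 gives E#6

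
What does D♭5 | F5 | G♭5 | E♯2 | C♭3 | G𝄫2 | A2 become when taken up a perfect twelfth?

Db5 becomes Ab6
F5 becomes C7
Gb5 becomes Db7
E#2 becomes B#3
Cb3 becomes Gb4
Gbb2 becomes Dbb4
A2 becomes E4

Ab6 C7 Db7 B#3 Gb4 Dbb4 E4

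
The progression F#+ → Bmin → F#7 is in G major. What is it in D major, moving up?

G major up to D major is a perfect fifth; each chord root moves by that interval while the quality stays the same.
F#+: root F# up a perfect fifth → C#, giving C#+.
Bmin: root B up a perfect fifth → F#, giving F#min.
F#7: root F# up a perfect fifth → C#, giving C#7.

C#+ F#min C#7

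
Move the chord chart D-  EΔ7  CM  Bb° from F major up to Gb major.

Eb- FΔ7 DbM Cb°

F major up to Gb major is a minor second; each chord root moves by that interval while the quality stays the same.
D-: root D up a minor second → Eb, giving Eb-.
EΔ7: root E up a minor second → F, giving FΔ7.
CM: root C up a minor second → Db, giving DbM.
Bb°: root Bb up a minor second → Cb, giving Cb°.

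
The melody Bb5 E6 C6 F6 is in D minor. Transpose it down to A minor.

From D down to A is a perfect fourth; apply that to each pitch.
Bb5 -> F5
E6 -> B5
C6 -> G5
F6 -> C6

F5 B5 G5 C6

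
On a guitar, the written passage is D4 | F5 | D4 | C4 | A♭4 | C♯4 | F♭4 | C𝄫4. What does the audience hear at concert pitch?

The guitar sounds a perfect octave below written, so transpose each written note down a perfect octave.
D4 -> D3
F5 -> F4
D4 -> D3
C4 -> C3
Ab4 -> Ab3
C#4 -> C#3
Fb4 -> Fb3
Cbb4 -> Cbb3

D3 F4 D3 C3 Ab3 C#3 Fb3 Cbb3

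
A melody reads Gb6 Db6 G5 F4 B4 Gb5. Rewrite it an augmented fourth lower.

Dbb6 Abb5 Db5 Cb4 F4 Dbb5

Gb6 → Dbb6
Db6 → Abb5
G5 → Db5
F4 → Cb4
B4 → F4
Gb5 → Dbb5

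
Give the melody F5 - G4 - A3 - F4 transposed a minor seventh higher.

F5: a seventh up reaches E, and 10 semitones makes it Eb6.
A minor seventh up from G4 gives F5.
A3 up a minor seventh is G4.
F4: a seventh up reaches E, and 10 semitones makes it Eb5.

Eb6 F5 G4 Eb5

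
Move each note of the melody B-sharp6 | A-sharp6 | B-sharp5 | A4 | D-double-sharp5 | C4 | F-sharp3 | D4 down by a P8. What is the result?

A perfect octave down from B#6 gives B#5.
A perfect octave down from A#6 gives A#5.
A perfect octave down from B#5 gives B#4.
A4 down a perfect octave is A3.
D##5 down a perfect octave is D##4.
C4: an octave down reaches C, and 12 semitones makes it C3.
A perfect octave down from F#3 gives F#2.
A perfect octave down from D4 gives D3.

B#5 A#5 B#4 A3 D##4 C3 F#2 D3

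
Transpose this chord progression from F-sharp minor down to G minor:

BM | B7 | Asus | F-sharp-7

F-sharp minor down to G minor is a major seventh; each chord root moves by that interval while the quality stays the same.
BM: root B down a major seventh → C, giving CM.
B7: root B down a major seventh → C, giving C7.
Asus: root A down a major seventh → Bb, giving Bbsus.
F-sharp-7: root F-sharp down a major seventh → G, giving G-7.

CM C7 Bbsus G-7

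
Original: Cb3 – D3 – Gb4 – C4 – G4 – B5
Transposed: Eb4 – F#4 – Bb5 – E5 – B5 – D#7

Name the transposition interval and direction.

up a major tenth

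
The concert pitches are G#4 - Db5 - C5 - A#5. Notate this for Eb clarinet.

E#4 Bb4 A4 F##5

Written C4 sounds as Eb4 on the Eb clarinet, so concert pitches are written a minor third down.
G#4 gives E#4
Db5 gives Bb4
C5 gives A4
A#5 gives F##5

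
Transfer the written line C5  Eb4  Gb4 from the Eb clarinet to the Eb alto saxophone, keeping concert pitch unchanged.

C6 Eb5 Gb5

First find concert pitch: the Eb clarinet sounds a minor third above written, so C5 Eb4 Gb4 sounds Eb5 Gb4 Bbb4.
Then write for Eb alto saxophone: it sounds a major sixth below written, so the part must be a major sixth above concert.
Eb5 → C6
Gb4 → Eb5
Bbb4 → Gb5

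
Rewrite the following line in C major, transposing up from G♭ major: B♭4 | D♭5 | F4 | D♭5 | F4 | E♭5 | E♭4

E5 G5 B4 G5 B4 A5 A4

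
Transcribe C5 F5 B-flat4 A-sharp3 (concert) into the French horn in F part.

The French horn in F sounds a perfect fifth below written, so the written part must be a perfect fifth above concert — transpose each note up.
C5 -> G5
F5 -> C6
Bb4 -> F5
A#3 -> E#4

G5 C6 F5 E#4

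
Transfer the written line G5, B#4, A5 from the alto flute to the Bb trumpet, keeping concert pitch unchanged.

E5 G##4 F#5

First find concert pitch: the alto flute sounds a perfect fourth below written, so G5 B#4 A5 sounds D5 F##4 E5.
Then write for Bb trumpet: it sounds a major second below written, so the part must be a major second above concert.
D5 → E5
F##4 → G##4
E5 → F#5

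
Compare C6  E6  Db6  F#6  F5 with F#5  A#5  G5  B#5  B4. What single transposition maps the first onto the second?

down a diminished fifth

From C6 to F#5 is 5 letter names — a fifth of some quality.
F#5 to C6 is 6 semitones, which makes it a diminished fifth; the second version is lower, so the direction is down.
Checking another pair — F5 → B4 — gives the same interval.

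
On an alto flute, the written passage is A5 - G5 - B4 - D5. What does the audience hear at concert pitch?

E5 D5 F#4 A4

Written C4 on the alto flute sounds as G3, a perfect fourth lower; apply that shift to every note.
A5 to E5
G5 to D5
B4 to F#4
D5 to A4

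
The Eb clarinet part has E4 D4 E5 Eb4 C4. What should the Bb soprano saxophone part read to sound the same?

A4 G4 A5 Ab4 F4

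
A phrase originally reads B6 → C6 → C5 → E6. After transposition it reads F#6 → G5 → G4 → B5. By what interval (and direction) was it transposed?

Take the first pair: B6 → F#6. B to F spans 4 letter names, so the interval is some kind of fourth.
F#6 to B6 is 5 semitones, which makes it a perfect fourth; the second version is lower, so the direction is down.
Checking another pair — E6 → B5 — gives the same interval.

down a perfect fourth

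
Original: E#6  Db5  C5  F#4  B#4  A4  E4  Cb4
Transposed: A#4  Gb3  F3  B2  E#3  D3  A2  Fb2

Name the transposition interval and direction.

down a perfect twelfth

Take the first pair: E#6 → A#4. E to A spans 12 letter names, so the interval is some kind of twelfth.
A#4 to E#6 is 19 semitones, which makes it a perfect twelfth; the second version is lower, so the direction is down.
Checking another pair — Cb4 → Fb2 — gives the same interval.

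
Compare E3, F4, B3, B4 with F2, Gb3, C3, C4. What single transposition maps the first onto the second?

From E3 to F2 is 7 letter names — a seventh of some quality.
F2 to E3 is 11 semitones, which makes it a major seventh; the second version is lower, so the direction is down.
Checking another pair — B4 → C4 — gives the same interval.

down a major seventh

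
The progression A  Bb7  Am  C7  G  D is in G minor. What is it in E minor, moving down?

G minor down to E minor is a minor third; each chord root moves by that interval while the quality stays the same.
A: root A down a minor third → F#, giving F#.
Bb7: root Bb down a minor third → G, giving G7.
Am: root A down a minor third → F#, giving F#m.
C7: root C down a minor third → A, giving A7.
G: root G down a minor third → E, giving E.
D: root D down a minor third → B, giving B.

F# G7 F#m A7 E B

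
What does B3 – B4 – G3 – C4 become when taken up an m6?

B3 to G4
B4 to G5
G3 to Eb4
C4 to Ab4

G4 G5 Eb4 Ab4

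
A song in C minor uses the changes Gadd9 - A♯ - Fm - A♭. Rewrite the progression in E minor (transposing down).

C minor down to E minor is a minor sixth; each chord root moves by that interval while the quality stays the same.
Gadd9: root G down a minor sixth → B, giving Badd9.
A♯: root A♯ down a minor sixth → C##, giving C##.
Fm: root F down a minor sixth → A, giving Am.
A♭: root A♭ down a minor sixth → C, giving C.

Badd9 C## Am C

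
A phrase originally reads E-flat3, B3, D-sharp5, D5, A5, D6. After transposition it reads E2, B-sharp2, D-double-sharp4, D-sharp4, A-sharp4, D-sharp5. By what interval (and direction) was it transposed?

Take the first pair: Eb3 → E2. E to E spans 8 letter names, so the interval is some kind of octave.
E2 to Eb3 is 11 semitones, which makes it a diminished octave; the second version is lower, so the direction is down.
Checking another pair — D6 → D#5 — gives the same interval.

down a diminished octave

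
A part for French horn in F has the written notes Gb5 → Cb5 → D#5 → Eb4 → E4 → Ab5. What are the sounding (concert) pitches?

Cb5 Fb4 G#4 Ab3 A3 Db5

The French horn in F sounds a perfect fifth below written, so transpose each written note down a perfect fifth.
Gb5 -> Cb5
Cb5 -> Fb4
D#5 -> G#4
Eb4 -> Ab3
E4 -> A3
Ab5 -> Db5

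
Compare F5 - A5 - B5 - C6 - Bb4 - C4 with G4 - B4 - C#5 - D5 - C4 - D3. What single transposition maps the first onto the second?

down a minor seventh

From F5 to G4 is 7 letter names — a seventh of some quality.
G4 to F5 is 10 semitones, which makes it a minor seventh; the second version is lower, so the direction is down.
Checking another pair — C4 → D3 — gives the same interval.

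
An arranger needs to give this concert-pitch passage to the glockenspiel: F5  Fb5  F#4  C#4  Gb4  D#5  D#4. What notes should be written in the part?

F3 Fb3 F#2 C#2 Gb2 D#3 D#2

Written C4 sounds as C6 on the glockenspiel, so concert pitches are written a perfect fifteenth down.
F5 -> F3
Fb5 -> Fb3
F#4 -> F#2
C#4 -> C#2
Gb4 -> Gb2
D#5 -> D#3
D#4 -> D#2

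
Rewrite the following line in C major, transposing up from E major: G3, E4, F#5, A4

E major to C major up is a minor sixth, so every note moves up by that interval.
G3 to Eb4
E4 to C5
F#5 to D6
A4 to F5

Eb4 C5 D6 F5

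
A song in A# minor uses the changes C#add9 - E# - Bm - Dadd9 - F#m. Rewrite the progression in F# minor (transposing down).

Aadd9 C# Gm Bbadd9 Dm

A# minor down to F# minor is a major third; each chord root moves by that interval while the quality stays the same.
C#add9: root C# down a major third → A, giving Aadd9.
E#: root E# down a major third → C#, giving C#.
Bm: root B down a major third → G, giving Gm.
Dadd9: root D down a major third → Bb, giving Bbadd9.
F#m: root F# down a major third → D, giving Dm.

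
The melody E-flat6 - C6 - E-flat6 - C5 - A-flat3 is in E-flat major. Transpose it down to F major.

E-flat major to F major down is a minor seventh, so every note moves down by that interval.
Eb6 becomes F5
C6 becomes D5
Eb6 becomes F5
C5 becomes D4
Ab3 becomes Bb2

F5 D5 F5 D4 Bb2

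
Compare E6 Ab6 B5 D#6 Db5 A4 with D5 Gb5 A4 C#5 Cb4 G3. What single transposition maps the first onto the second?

down a major ninth

Take the first pair: E6 → D5. E to D spans 9 letter names, so the interval is some kind of ninth.
D5 to E6 is 14 semitones, which makes it a major ninth; the second version is lower, so the direction is down.
Checking another pair — A4 → G3 — gives the same interval.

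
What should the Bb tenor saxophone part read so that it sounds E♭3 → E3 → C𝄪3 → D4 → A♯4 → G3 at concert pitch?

Written C4 sounds as Bb2 on the Bb tenor saxophone, so concert pitches are written a major ninth up.
Eb3 becomes F4
E3 becomes F#4
C##3 becomes D##4
D4 becomes E5
A#4 becomes B#5
G3 becomes A4

F4 F#4 D##4 E5 B#5 A4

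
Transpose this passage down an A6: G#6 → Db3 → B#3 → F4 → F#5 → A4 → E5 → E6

G#6 to Bb5
Db3 to Fbb2
B#3 to D3
F4 to Abb3
F#5 to Ab4
A4 to Cb4
E5 to Gb4
E6 to Gb5

Bb5 Fbb2 D3 Abb3 Ab4 Cb4 Gb4 Gb5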